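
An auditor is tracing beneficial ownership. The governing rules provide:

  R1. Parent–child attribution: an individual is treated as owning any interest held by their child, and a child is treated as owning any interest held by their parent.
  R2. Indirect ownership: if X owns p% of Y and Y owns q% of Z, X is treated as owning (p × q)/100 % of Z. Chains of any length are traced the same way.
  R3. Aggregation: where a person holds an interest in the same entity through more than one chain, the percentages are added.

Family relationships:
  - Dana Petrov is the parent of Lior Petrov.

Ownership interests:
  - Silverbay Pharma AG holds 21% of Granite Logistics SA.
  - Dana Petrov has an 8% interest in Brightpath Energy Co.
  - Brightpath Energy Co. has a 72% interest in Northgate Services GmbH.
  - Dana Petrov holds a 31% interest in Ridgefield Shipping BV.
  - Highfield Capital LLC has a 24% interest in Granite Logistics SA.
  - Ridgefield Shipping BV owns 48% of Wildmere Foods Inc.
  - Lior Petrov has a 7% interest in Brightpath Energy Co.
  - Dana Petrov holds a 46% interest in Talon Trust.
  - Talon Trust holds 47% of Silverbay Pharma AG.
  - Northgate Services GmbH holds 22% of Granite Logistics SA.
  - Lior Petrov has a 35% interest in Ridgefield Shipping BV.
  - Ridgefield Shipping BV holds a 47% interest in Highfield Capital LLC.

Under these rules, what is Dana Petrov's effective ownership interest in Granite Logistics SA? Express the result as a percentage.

14.361%

By parent–child attribution (R1), Dana Petrov is treated as also owning Lior Petrov's interest in Ridgefield Shipping BV, giving 31% + 35% = 66%.
By parent–child attribution (R1), Dana Petrov is treated as also owning Lior Petrov's interest in Brightpath Energy Co, giving 8% + 7% = 15%.
Chain via Ridgefield Shipping BV → Highfield Capital LLC (R2): 66% × 47% × 24% = 7.4448% of Granite Logistics SA.
Chain via Talon Trust → Silverbay Pharma AG (R2): 46% × 47% × 21% = 4.5402% of Granite Logistics SA.
Chain via Brightpath Energy Co. → Northgate Services GmbH (R2): 15% × 72% × 22% = 2.376% of Granite Logistics SA.
Aggregating (R3): 7.4448% + 4.5402% + 2.376% = 14.361%.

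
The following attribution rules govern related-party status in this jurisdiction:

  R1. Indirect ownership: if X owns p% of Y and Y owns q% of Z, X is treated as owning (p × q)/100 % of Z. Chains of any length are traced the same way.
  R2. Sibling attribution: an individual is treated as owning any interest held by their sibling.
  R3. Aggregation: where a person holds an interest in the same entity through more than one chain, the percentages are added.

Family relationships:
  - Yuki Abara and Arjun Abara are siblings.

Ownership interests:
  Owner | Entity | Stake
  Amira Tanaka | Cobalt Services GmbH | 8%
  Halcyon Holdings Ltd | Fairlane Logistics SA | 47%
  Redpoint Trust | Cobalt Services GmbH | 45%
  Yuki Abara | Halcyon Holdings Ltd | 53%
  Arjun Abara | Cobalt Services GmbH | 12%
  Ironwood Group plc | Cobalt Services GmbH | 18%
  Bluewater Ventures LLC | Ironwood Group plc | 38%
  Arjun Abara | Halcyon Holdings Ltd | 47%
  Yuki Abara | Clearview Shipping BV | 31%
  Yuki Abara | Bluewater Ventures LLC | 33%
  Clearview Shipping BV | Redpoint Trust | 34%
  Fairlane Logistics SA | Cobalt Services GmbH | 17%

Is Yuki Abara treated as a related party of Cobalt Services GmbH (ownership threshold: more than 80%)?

No

By sibling attribution (R2), Yuki Abara is treated as also owning Arjun Abara's interest in Halcyon Holdings Ltd, giving 53% + 47% = 100%.
By sibling attribution (R2), Yuki Abara is treated as owning Arjun Abara's 12% interest in Cobalt Services GmbH.
Chain via Bluewater Ventures LLC → Ironwood Group plc (R1): 33% × 38% × 18% = 2.2572% of Cobalt Services GmbH.
Chain via Clearview Shipping BV → Redpoint Trust (R1): 31% × 34% × 45% = 4.743% of Cobalt Services GmbH.
Chain via Halcyon Holdings Ltd → Fairlane Logistics SA (R1): 100% × 47% × 17% = 7.99% of Cobalt Services GmbH.
Direct interest in Cobalt Services GmbH: 12%.
Aggregating (R3): 2.2572% + 4.743% + 7.99% + 12% = 26.9902%.
26.9902% does not exceed the 80% threshold, so Yuki is not a related party to Cobalt Services GmbH.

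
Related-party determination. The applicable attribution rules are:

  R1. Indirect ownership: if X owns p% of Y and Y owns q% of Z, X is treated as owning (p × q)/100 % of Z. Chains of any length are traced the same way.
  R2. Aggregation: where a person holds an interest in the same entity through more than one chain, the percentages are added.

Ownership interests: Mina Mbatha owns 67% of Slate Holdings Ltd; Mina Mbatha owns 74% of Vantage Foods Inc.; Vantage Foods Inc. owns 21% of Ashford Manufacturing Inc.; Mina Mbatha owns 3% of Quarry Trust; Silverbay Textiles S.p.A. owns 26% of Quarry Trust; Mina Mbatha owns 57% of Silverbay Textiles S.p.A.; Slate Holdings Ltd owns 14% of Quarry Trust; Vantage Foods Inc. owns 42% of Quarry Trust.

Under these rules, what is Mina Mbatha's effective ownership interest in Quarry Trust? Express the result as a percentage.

58.28%

Chain via Silverbay Textiles S.p.A. (R1): 57% × 26% = 14.82% of Quarry Trust.
Chain via Slate Holdings Ltd (R1): 67% × 14% = 9.38% of Quarry Trust.
Chain via Vantage Foods Inc. (R1): 74% × 42% = 31.08% of Quarry Trust.
Direct interest in Quarry Trust: 3%.
Aggregating (R2): 14.82% + 9.38% + 31.08% + 3% = 58.28%.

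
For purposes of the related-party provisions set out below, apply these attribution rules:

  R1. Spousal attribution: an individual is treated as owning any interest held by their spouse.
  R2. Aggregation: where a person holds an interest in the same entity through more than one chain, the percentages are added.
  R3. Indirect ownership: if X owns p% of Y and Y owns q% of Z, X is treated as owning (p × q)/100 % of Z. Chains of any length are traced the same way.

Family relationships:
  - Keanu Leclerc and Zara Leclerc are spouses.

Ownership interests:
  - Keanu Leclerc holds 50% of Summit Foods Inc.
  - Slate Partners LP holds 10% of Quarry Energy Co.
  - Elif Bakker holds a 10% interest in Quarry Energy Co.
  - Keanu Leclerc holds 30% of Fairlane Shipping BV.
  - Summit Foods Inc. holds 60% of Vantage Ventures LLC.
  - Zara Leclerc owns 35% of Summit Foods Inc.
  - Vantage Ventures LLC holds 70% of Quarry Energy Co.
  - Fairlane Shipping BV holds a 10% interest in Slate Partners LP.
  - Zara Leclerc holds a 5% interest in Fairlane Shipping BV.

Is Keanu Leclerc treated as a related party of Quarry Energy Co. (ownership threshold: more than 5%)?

By spousal attribution (R1), Keanu Leclerc is treated as also owning Zara Leclerc's interest in Fairlane Shipping BV, giving 30% + 5% = 35%.
By spousal attribution (R1), Keanu Leclerc is treated as also owning Zara Leclerc's interest in Summit Foods Inc, giving 50% + 35% = 85%.
Chain via Fairlane Shipping BV → Slate Partners LP (R3): 35% × 10% × 10% = 0.35% of Quarry Energy Co.
Chain via Summit Foods Inc. → Vantage Ventures LLC (R3): 85% × 60% × 70% = 35.7% of Quarry Energy Co.
Aggregating (R2): 0.35% + 35.7% = 36.05%.
36.05% exceeds the 5% threshold, so Keanu is a related party to Quarry Energy Co.

Yes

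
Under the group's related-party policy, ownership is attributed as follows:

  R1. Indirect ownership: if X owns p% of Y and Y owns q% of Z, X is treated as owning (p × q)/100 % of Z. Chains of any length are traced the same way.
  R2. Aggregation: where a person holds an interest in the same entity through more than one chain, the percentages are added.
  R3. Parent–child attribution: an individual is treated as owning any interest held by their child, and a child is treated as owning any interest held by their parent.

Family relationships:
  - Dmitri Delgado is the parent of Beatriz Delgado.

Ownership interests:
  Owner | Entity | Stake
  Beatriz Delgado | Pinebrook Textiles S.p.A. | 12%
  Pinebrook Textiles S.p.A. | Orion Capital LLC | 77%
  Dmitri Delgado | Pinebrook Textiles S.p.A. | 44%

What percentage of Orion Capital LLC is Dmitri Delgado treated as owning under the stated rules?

By parent–child attribution (R3), Dmitri Delgado is treated as also owning Beatriz Delgado's interest in Pinebrook Textiles S.p.A, giving 44% + 12% = 56%.
Chain via Pinebrook Textiles S.p.A. (R1): 56% × 77% = 43.12% of Orion Capital LLC.

43.12%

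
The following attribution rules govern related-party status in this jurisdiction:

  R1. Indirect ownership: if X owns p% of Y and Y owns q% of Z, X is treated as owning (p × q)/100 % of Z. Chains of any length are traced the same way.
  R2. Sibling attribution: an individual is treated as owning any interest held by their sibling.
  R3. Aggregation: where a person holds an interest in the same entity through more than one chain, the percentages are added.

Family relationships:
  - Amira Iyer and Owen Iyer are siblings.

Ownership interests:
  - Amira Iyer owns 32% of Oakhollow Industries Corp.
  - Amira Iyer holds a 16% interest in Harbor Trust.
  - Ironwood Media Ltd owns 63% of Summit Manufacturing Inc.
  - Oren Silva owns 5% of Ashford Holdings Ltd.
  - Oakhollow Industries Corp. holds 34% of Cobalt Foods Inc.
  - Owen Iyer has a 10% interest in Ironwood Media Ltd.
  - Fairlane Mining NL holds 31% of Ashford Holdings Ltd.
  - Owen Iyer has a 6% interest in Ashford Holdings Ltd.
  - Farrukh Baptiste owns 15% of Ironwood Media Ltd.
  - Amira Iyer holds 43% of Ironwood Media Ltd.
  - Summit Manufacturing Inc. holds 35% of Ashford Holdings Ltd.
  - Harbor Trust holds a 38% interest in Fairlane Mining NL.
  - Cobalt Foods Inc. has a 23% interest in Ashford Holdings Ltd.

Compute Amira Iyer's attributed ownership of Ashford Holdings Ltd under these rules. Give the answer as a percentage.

22.0737%

By sibling attribution (R2), Amira Iyer is treated as also owning Owen Iyer's interest in Ironwood Media Ltd, giving 43% + 10% = 53%.
By sibling attribution (R2), Amira Iyer is treated as owning Owen Iyer's 6% interest in Ashford Holdings Ltd.
Chain via Oakhollow Industries Corp. → Cobalt Foods Inc. (R1): 32% × 34% × 23% = 2.5024% of Ashford Holdings Ltd.
Chain via Ironwood Media Ltd → Summit Manufacturing Inc. (R1): 53% × 63% × 35% = 11.6865% of Ashford Holdings Ltd.
Chain via Harbor Trust → Fairlane Mining NL (R1): 16% × 38% × 31% = 1.8848% of Ashford Holdings Ltd.
Direct interest in Ashford Holdings Ltd: 6%.
Aggregating (R3): 2.5024% + 11.6865% + 1.8848% + 6% = 22.0737%.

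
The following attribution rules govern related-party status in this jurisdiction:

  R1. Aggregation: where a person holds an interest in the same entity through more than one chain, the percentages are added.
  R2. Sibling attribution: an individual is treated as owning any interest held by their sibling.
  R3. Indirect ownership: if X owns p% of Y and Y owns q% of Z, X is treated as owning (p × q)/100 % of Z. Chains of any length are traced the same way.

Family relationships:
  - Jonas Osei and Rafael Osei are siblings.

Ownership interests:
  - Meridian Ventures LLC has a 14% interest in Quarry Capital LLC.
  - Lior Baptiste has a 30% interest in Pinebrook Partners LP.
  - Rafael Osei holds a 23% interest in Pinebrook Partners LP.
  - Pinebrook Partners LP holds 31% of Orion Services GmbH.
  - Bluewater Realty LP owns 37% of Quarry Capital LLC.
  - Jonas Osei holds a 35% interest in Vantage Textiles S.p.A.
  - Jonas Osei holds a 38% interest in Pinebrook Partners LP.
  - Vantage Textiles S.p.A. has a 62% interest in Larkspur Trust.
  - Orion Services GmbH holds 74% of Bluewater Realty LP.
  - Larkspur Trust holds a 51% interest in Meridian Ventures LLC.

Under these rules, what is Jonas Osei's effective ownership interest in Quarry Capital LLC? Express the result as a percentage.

By sibling attribution (R2), Jonas Osei is treated as also owning Rafael Osei's interest in Pinebrook Partners LP, giving 38% + 23% = 61%.
Chain via Pinebrook Partners LP → Orion Services GmbH → Bluewater Realty LP (R3): 61% × 31% × 74% × 37% = 5.177558% of Quarry Capital LLC.
Chain via Vantage Textiles S.p.A. → Larkspur Trust → Meridian Ventures LLC (R3): 35% × 62% × 51% × 14% = 1.54938% of Quarry Capital LLC.
Aggregating (R1): 5.177558% + 1.54938% = 6.726938%.

6.726938%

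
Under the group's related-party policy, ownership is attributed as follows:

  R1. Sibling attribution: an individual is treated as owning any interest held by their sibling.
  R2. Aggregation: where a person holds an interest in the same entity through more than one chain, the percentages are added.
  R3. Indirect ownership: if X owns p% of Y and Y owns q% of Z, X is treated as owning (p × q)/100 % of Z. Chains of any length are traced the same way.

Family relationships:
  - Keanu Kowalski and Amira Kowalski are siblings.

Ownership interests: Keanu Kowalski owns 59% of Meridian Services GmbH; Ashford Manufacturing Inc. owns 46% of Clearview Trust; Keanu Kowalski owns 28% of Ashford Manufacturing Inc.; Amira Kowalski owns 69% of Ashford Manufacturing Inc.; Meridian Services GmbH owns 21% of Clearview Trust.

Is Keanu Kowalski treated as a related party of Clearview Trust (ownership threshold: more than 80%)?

No

By sibling attribution (R1), Keanu Kowalski is treated as also owning Amira Kowalski's interest in Ashford Manufacturing Inc, giving 28% + 69% = 97%.
Chain via Meridian Services GmbH (R3): 59% × 21% = 12.39% of Clearview Trust.
Chain via Ashford Manufacturing Inc. (R3): 97% × 46% = 44.62% of Clearview Trust.
Aggregating (R2): 12.39% + 44.62% = 57.01%.
57.01% does not exceed the 80% threshold, so Keanu is not a related party to Clearview Trust.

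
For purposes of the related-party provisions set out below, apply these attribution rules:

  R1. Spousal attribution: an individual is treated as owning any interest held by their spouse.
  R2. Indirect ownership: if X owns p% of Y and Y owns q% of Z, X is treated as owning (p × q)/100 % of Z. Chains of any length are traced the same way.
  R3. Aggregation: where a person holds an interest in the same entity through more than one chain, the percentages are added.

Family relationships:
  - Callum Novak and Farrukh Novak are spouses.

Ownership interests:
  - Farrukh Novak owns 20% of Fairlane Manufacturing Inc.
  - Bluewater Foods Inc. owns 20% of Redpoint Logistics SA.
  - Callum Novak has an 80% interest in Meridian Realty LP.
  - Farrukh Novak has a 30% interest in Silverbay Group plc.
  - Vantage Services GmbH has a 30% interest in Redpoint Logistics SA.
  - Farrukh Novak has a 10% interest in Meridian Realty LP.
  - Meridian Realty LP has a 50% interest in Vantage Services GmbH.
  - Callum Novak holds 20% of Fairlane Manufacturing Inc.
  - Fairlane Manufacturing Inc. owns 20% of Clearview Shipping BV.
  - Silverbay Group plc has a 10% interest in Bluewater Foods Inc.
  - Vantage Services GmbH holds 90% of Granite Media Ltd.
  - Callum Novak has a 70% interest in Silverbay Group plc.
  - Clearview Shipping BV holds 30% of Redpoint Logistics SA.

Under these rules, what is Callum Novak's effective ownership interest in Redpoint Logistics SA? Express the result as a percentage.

By spousal attribution (R1), Callum Novak is treated as also owning Farrukh Novak's interest in Silverbay Group plc, giving 70% + 30% = 100%.
By spousal attribution (R1), Callum Novak is treated as also owning Farrukh Novak's interest in Fairlane Manufacturing Inc, giving 20% + 20% = 40%.
By spousal attribution (R1), Callum Novak is treated as also owning Farrukh Novak's interest in Meridian Realty LP, giving 80% + 10% = 90%.
Chain via Silverbay Group plc → Bluewater Foods Inc. (R2): 100% × 10% × 20% = 2% of Redpoint Logistics SA.
Chain via Fairlane Manufacturing Inc. → Clearview Shipping BV (R2): 40% × 20% × 30% = 2.4% of Redpoint Logistics SA.
Chain via Meridian Realty LP → Vantage Services GmbH (R2): 90% × 50% × 30% = 13.5% of Redpoint Logistics SA.
Aggregating (R3): 2% + 2.4% + 13.5% = 17.9%.

17.9%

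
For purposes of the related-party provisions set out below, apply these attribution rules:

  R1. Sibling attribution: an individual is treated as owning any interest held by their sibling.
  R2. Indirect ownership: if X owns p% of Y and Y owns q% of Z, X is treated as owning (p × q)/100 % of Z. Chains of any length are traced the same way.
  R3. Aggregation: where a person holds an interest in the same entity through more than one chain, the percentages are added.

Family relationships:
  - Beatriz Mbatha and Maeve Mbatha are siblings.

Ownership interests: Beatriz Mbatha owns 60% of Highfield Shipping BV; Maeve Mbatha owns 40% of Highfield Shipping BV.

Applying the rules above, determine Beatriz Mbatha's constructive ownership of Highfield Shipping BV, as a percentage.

By sibling attribution (R1), Beatriz Mbatha is treated as also owning Maeve Mbatha's interest in Highfield Shipping BV, giving 60% + 40% = 100%.
Direct interest in Highfield Shipping BV: 100%.

100%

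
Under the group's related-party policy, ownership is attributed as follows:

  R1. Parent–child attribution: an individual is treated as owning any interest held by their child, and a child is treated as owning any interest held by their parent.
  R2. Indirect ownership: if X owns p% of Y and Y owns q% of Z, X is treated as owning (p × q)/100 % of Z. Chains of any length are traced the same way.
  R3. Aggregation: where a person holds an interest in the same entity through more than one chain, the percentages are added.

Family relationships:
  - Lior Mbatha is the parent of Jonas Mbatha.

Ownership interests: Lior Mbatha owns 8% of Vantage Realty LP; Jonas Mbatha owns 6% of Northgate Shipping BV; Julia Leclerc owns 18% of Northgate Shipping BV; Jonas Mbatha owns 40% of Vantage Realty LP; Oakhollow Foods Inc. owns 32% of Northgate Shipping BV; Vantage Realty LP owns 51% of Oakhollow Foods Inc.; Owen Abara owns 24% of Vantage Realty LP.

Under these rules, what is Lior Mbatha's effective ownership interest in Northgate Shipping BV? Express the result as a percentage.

13.8336%

By parent–child attribution (R1), Lior Mbatha is treated as also owning Jonas Mbatha's interest in Vantage Realty LP, giving 8% + 40% = 48%.
By parent–child attribution (R1), Lior Mbatha is treated as owning Jonas Mbatha's 6% interest in Northgate Shipping BV.
Chain via Vantage Realty LP → Oakhollow Foods Inc. (R2): 48% × 51% × 32% = 7.8336% of Northgate Shipping BV.
Direct interest in Northgate Shipping BV: 6%.
Aggregating (R3): 7.8336% + 6% = 13.8336%.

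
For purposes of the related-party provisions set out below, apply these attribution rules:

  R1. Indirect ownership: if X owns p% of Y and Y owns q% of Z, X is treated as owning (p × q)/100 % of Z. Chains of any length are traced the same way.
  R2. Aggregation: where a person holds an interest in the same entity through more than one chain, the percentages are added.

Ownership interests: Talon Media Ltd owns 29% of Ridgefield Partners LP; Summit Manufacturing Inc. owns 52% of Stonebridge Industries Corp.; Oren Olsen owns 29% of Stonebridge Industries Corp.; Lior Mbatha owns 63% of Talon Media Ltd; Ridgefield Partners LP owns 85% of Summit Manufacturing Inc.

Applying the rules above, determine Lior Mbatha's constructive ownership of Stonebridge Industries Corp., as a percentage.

Chain via Talon Media Ltd → Ridgefield Partners LP → Summit Manufacturing Inc. (R1): 63% × 29% × 85% × 52% = 8.07534% of Stonebridge Industries Corp.

8.07534%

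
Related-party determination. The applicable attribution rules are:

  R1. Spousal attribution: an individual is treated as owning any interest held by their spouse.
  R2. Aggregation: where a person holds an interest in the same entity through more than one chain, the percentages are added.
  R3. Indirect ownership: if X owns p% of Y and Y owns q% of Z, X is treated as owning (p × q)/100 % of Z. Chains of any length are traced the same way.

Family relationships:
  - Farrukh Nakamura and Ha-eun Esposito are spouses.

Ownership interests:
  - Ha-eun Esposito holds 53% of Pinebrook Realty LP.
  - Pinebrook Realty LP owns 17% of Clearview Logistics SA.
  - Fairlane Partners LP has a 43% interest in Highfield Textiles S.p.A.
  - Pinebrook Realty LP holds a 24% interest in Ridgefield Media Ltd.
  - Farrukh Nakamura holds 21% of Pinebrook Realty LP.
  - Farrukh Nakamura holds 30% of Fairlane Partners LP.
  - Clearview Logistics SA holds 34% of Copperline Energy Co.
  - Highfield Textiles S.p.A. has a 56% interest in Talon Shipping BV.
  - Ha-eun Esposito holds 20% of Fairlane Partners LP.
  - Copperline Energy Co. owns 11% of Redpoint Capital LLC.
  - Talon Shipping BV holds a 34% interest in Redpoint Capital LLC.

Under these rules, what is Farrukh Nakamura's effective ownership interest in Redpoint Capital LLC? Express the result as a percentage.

4.564092%

By spousal attribution (R1), Farrukh Nakamura is treated as also owning Ha-eun Esposito's interest in Pinebrook Realty LP, giving 21% + 53% = 74%.
By spousal attribution (R1), Farrukh Nakamura is treated as also owning Ha-eun Esposito's interest in Fairlane Partners LP, giving 30% + 20% = 50%.
Chain via Pinebrook Realty LP → Clearview Logistics SA → Copperline Energy Co. (R3): 74% × 17% × 34% × 11% = 0.470492% of Redpoint Capital LLC.
Chain via Fairlane Partners LP → Highfield Textiles S.p.A. → Talon Shipping BV (R3): 50% × 43% × 56% × 34% = 4.0936% of Redpoint Capital LLC.
Aggregating (R2): 0.470492% + 4.0936% = 4.564092%.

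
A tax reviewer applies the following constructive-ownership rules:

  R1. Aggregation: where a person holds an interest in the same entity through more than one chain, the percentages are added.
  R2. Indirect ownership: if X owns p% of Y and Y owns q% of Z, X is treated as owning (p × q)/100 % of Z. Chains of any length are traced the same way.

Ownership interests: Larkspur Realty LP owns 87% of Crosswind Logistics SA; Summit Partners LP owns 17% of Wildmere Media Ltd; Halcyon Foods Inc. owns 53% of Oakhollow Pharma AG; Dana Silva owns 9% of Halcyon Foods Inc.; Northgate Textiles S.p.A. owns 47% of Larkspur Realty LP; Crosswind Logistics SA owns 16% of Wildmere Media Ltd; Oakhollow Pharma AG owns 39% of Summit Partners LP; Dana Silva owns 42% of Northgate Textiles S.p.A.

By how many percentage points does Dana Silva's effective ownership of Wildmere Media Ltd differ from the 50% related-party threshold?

46.935941

Chain via Halcyon Foods Inc. → Oakhollow Pharma AG → Summit Partners LP (R2): 9% × 53% × 39% × 17% = 0.316251% of Wildmere Media Ltd.
Chain via Northgate Textiles S.p.A. → Larkspur Realty LP → Crosswind Logistics SA (R2): 42% × 47% × 87% × 16% = 2.747808% of Wildmere Media Ltd.
Aggregating (R1): 0.316251% + 2.747808% = 3.064059%.
3.064059% falls short of the 50% threshold by 46.935941 percentage points.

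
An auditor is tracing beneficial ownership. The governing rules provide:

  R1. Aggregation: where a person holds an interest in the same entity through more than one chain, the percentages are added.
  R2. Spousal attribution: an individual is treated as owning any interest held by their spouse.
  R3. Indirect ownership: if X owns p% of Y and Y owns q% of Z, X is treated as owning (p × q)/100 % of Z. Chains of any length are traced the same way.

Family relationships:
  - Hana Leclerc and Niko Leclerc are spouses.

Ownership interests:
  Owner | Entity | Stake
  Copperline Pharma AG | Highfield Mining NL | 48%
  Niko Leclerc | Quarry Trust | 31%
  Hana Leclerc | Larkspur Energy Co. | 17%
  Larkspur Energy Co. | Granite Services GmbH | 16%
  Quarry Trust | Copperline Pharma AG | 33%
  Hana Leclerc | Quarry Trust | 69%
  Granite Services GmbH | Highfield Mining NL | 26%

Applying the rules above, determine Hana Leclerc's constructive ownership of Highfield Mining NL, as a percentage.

16.5472%

By spousal attribution (R2), Hana Leclerc is treated as also owning Niko Leclerc's interest in Quarry Trust, giving 69% + 31% = 100%.
Chain via Larkspur Energy Co. → Granite Services GmbH (R3): 17% × 16% × 26% = 0.7072% of Highfield Mining NL.
Chain via Quarry Trust → Copperline Pharma AG (R3): 100% × 33% × 48% = 15.84% of Highfield Mining NL.
Aggregating (R1): 0.7072% + 15.84% = 16.5472%.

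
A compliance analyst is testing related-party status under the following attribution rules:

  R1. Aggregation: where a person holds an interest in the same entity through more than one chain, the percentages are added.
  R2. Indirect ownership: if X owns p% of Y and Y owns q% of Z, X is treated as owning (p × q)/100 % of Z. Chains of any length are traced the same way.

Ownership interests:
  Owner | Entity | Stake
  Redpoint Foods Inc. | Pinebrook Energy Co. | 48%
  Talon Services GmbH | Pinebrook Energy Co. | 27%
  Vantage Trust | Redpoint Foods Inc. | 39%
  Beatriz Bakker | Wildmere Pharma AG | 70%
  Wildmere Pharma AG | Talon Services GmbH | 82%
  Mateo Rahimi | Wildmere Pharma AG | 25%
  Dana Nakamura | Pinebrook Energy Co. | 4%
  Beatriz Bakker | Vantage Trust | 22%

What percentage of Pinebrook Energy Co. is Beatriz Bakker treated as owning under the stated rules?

19.6164%

Chain via Vantage Trust → Redpoint Foods Inc. (R2): 22% × 39% × 48% = 4.1184% of Pinebrook Energy Co.
Chain via Wildmere Pharma AG → Talon Services GmbH (R2): 70% × 82% × 27% = 15.498% of Pinebrook Energy Co.
Aggregating (R1): 4.1184% + 15.498% = 19.6164%.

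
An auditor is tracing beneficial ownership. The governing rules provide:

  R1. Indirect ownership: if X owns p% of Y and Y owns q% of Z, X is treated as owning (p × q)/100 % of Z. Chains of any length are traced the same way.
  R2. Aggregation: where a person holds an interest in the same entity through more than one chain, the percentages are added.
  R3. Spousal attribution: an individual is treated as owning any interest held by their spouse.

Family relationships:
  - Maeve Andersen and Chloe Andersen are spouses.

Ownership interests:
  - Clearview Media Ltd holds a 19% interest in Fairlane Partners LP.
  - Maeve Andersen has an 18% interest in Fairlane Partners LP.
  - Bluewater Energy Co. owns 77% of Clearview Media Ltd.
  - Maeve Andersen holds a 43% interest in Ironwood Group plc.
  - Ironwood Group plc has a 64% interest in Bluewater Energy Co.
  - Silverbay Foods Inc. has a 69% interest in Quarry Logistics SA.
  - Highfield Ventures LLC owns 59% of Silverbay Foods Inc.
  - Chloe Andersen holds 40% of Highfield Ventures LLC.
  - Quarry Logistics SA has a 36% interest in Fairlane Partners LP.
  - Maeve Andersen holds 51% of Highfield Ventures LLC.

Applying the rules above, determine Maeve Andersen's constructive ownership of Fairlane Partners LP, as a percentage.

35.362772%

By spousal attribution (R3), Maeve Andersen is treated as also owning Chloe Andersen's interest in Highfield Ventures LLC, giving 51% + 40% = 91%.
Chain via Highfield Ventures LLC → Silverbay Foods Inc. → Quarry Logistics SA (R1): 91% × 59% × 69% × 36% = 13.336596% of Fairlane Partners LP.
Chain via Ironwood Group plc → Bluewater Energy Co. → Clearview Media Ltd (R1): 43% × 64% × 77% × 19% = 4.026176% of Fairlane Partners LP.
Direct interest in Fairlane Partners LP: 18%.
Aggregating (R2): 13.336596% + 4.026176% + 18% = 35.362772%.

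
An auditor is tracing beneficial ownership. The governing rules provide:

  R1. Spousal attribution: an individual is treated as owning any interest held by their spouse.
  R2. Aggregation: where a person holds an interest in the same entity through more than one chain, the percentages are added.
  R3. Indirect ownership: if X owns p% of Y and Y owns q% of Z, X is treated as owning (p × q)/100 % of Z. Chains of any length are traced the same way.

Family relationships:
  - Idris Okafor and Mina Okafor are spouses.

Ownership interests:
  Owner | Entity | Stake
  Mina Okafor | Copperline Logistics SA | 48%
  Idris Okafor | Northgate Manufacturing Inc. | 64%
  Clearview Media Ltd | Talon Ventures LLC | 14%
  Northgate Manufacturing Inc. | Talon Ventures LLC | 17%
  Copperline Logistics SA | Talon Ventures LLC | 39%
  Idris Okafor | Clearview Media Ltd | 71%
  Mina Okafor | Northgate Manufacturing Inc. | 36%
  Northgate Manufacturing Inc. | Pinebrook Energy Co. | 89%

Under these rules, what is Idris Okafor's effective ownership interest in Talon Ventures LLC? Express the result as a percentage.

45.66%

By spousal attribution (R1), Idris Okafor is treated as also owning Mina Okafor's interest in Northgate Manufacturing Inc, giving 64% + 36% = 100%.
By spousal attribution (R1), Idris Okafor is treated as owning Mina Okafor's 48% interest in Copperline Logistics SA.
Chain via Northgate Manufacturing Inc. (R3): 100% × 17% = 17% of Talon Ventures LLC.
Chain via Clearview Media Ltd (R3): 71% × 14% = 9.94% of Talon Ventures LLC.
Chain via Copperline Logistics SA (R3): 48% × 39% = 18.72% of Talon Ventures LLC.
Aggregating (R2): 17% + 9.94% + 18.72% = 45.66%.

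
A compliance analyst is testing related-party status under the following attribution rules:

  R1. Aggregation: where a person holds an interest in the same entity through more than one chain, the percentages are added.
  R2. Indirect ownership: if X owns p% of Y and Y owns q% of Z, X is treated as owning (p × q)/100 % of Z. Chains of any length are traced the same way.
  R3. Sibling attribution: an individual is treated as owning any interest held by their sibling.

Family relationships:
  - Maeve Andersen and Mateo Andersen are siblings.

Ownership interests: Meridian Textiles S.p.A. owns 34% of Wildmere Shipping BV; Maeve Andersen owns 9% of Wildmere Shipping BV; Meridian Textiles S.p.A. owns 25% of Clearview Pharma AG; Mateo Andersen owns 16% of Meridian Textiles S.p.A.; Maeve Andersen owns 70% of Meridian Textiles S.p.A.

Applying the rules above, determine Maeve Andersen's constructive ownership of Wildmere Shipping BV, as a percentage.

By sibling attribution (R3), Maeve Andersen is treated as also owning Mateo Andersen's interest in Meridian Textiles S.p.A, giving 70% + 16% = 86%.
Chain via Meridian Textiles S.p.A. (R2): 86% × 34% = 29.24% of Wildmere Shipping BV.
Direct interest in Wildmere Shipping BV: 9%.
Aggregating (R1): 29.24% + 9% = 38.24%.

38.24%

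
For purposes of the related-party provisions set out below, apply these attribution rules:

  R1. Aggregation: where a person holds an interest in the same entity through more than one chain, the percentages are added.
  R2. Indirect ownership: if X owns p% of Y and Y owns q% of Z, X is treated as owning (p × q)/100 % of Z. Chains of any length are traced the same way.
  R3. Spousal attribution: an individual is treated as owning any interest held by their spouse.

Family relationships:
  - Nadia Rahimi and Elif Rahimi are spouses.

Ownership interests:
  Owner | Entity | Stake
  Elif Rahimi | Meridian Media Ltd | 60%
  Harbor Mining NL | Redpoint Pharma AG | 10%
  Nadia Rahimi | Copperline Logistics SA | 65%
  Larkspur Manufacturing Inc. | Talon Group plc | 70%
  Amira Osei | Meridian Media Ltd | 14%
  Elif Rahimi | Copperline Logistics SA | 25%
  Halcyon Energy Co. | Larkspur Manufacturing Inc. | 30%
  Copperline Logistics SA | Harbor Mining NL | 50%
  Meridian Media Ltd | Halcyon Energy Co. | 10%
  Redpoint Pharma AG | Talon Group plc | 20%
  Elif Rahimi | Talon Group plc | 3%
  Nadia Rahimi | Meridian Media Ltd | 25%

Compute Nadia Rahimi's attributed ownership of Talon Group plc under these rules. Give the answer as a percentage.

5.685%

By spousal attribution (R3), Nadia Rahimi is treated as also owning Elif Rahimi's interest in Copperline Logistics SA, giving 65% + 25% = 90%.
By spousal attribution (R3), Nadia Rahimi is treated as also owning Elif Rahimi's interest in Meridian Media Ltd, giving 25% + 60% = 85%.
By spousal attribution (R3), Nadia Rahimi is treated as owning Elif Rahimi's 3% interest in Talon Group plc.
Chain via Copperline Logistics SA → Harbor Mining NL → Redpoint Pharma AG (R2): 90% × 50% × 10% × 20% = 0.9% of Talon Group plc.
Chain via Meridian Media Ltd → Halcyon Energy Co. → Larkspur Manufacturing Inc. (R2): 85% × 10% × 30% × 70% = 1.785% of Talon Group plc.
Direct interest in Talon Group plc: 3%.
Aggregating (R1): 0.9% + 1.785% + 3% = 5.685%.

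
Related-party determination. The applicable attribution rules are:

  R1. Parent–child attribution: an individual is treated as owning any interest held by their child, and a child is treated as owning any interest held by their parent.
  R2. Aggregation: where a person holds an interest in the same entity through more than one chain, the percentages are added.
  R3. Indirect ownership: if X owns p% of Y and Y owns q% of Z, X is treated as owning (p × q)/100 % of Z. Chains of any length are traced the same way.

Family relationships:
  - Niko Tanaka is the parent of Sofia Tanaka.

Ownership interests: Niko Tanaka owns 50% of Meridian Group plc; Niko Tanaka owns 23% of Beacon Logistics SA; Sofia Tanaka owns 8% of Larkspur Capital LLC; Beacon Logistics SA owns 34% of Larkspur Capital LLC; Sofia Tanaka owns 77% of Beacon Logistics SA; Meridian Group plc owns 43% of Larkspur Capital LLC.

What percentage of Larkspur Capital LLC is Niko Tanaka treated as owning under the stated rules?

By parent–child attribution (R1), Niko Tanaka is treated as also owning Sofia Tanaka's interest in Beacon Logistics SA, giving 23% + 77% = 100%.
By parent–child attribution (R1), Niko Tanaka is treated as owning Sofia Tanaka's 8% interest in Larkspur Capital LLC.
Chain via Meridian Group plc (R3): 50% × 43% = 21.5% of Larkspur Capital LLC.
Chain via Beacon Logistics SA (R3): 100% × 34% = 34% of Larkspur Capital LLC.
Direct interest in Larkspur Capital LLC: 8%.
Aggregating (R2): 21.5% + 34% + 8% = 63.5%.

63.5%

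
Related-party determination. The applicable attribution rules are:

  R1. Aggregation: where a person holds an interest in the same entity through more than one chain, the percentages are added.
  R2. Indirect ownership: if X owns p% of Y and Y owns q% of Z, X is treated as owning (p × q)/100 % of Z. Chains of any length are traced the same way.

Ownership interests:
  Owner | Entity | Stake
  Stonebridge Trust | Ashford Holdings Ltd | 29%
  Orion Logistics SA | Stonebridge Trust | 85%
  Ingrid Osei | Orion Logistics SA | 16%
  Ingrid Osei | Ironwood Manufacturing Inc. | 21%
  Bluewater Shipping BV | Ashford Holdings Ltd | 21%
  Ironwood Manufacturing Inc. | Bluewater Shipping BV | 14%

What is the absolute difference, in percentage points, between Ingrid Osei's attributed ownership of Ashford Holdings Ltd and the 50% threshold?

45.4386

Chain via Orion Logistics SA → Stonebridge Trust (R2): 16% × 85% × 29% = 3.944% of Ashford Holdings Ltd.
Chain via Ironwood Manufacturing Inc. → Bluewater Shipping BV (R2): 21% × 14% × 21% = 0.6174% of Ashford Holdings Ltd.
Aggregating (R1): 3.944% + 0.6174% = 4.5614%.
4.5614% falls short of the 50% threshold by 45.4386 percentage points.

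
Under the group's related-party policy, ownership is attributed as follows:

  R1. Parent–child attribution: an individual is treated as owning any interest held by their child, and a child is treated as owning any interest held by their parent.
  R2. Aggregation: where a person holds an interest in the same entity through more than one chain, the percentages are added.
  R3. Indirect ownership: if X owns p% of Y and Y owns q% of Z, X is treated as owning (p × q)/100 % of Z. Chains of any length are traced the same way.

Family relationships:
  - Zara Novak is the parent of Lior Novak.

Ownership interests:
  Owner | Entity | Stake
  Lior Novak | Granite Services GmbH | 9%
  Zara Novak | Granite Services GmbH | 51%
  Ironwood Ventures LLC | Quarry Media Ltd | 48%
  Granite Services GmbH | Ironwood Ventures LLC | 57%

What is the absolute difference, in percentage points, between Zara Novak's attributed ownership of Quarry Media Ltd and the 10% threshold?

By parent–child attribution (R1), Zara Novak is treated as also owning Lior Novak's interest in Granite Services GmbH, giving 51% + 9% = 60%.
Chain via Granite Services GmbH → Ironwood Ventures LLC (R3): 60% × 57% × 48% = 16.416% of Quarry Media Ltd.
16.416% exceeds the 10% threshold by 6.416 percentage points.

6.416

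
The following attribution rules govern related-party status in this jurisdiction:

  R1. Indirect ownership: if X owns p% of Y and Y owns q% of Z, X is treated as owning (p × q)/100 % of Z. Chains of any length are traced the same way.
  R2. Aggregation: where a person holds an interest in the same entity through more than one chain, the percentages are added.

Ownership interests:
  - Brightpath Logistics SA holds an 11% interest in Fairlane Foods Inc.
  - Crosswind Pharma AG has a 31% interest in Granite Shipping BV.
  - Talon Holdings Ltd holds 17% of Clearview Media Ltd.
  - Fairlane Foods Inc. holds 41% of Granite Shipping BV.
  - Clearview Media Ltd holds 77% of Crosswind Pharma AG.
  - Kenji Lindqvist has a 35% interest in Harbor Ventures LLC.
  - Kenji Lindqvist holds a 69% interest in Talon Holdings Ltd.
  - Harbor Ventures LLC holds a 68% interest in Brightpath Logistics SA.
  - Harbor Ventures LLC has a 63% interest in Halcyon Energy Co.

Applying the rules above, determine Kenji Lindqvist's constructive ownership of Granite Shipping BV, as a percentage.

Chain via Harbor Ventures LLC → Brightpath Logistics SA → Fairlane Foods Inc. (R1): 35% × 68% × 11% × 41% = 1.07338% of Granite Shipping BV.
Chain via Talon Holdings Ltd → Clearview Media Ltd → Crosswind Pharma AG (R1): 69% × 17% × 77% × 31% = 2.799951% of Granite Shipping BV.
Aggregating (R2): 1.07338% + 2.799951% = 3.873331%.

3.873331%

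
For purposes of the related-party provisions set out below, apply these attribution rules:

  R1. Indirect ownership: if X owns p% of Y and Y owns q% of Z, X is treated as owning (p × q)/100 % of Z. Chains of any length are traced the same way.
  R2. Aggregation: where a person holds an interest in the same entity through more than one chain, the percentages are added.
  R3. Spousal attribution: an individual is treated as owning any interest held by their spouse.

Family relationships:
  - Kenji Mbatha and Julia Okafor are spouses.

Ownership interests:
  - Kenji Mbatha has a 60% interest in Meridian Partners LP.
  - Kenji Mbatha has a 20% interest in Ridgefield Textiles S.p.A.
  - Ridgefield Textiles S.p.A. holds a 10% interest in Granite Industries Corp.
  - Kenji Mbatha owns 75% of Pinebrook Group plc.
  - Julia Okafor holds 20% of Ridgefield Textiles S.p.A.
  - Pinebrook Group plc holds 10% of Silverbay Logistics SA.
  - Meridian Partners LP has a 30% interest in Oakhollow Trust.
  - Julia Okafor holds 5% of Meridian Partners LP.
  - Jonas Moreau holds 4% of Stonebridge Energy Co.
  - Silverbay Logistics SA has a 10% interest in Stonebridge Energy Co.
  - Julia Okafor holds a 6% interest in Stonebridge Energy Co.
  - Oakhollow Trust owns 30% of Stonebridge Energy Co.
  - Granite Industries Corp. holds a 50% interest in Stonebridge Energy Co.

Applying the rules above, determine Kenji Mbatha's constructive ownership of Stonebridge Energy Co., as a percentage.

14.6%

By spousal attribution (R3), Kenji Mbatha is treated as also owning Julia Okafor's interest in Meridian Partners LP, giving 60% + 5% = 65%.
By spousal attribution (R3), Kenji Mbatha is treated as also owning Julia Okafor's interest in Ridgefield Textiles S.p.A, giving 20% + 20% = 40%.
By spousal attribution (R3), Kenji Mbatha is treated as owning Julia Okafor's 6% interest in Stonebridge Energy Co.
Chain via Meridian Partners LP → Oakhollow Trust (R1): 65% × 30% × 30% = 5.85% of Stonebridge Energy Co.
Chain via Ridgefield Textiles S.p.A. → Granite Industries Corp. (R1): 40% × 10% × 50% = 2% of Stonebridge Energy Co.
Chain via Pinebrook Group plc → Silverbay Logistics SA (R1): 75% × 10% × 10% = 0.75% of Stonebridge Energy Co.
Direct interest in Stonebridge Energy Co: 6%.
Aggregating (R2): 5.85% + 2% + 0.75% + 6% = 14.6%.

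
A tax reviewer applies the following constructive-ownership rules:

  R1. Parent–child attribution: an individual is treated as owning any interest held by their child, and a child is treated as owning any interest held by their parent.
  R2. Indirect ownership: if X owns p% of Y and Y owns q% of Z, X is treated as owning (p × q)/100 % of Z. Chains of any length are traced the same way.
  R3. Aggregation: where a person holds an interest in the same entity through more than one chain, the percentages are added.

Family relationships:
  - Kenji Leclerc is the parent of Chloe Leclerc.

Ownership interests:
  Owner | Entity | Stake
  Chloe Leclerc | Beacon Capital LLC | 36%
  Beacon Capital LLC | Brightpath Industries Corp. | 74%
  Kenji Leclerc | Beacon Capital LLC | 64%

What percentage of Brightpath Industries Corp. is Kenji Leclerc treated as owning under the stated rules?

74%

By parent–child attribution (R1), Kenji Leclerc is treated as also owning Chloe Leclerc's interest in Beacon Capital LLC, giving 64% + 36% = 100%.
Chain via Beacon Capital LLC (R2): 100% × 74% = 74% of Brightpath Industries Corp.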